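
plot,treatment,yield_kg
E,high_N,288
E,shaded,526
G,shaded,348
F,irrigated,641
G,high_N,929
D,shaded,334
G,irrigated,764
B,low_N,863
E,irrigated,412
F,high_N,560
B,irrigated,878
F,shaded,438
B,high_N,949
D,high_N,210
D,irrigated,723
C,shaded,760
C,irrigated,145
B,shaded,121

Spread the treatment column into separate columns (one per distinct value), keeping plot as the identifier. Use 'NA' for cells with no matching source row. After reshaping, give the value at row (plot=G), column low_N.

No long-format row has plot=G and treatment=low_N, so the cell is NA.

NA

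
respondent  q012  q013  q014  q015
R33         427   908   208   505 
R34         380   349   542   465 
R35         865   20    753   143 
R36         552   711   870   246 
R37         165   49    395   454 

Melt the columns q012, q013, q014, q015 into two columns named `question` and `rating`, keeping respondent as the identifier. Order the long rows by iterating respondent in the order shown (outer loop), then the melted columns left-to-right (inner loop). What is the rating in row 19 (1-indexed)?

395

20 rows total (5 × 4). Row 19: index ⌊(19-1)/4⌋ = 4 into respondent → R37; (19-1) mod 4 = 2 into the melted columns → q014.
So row 19 is (R37, q014, 395); rating = 395.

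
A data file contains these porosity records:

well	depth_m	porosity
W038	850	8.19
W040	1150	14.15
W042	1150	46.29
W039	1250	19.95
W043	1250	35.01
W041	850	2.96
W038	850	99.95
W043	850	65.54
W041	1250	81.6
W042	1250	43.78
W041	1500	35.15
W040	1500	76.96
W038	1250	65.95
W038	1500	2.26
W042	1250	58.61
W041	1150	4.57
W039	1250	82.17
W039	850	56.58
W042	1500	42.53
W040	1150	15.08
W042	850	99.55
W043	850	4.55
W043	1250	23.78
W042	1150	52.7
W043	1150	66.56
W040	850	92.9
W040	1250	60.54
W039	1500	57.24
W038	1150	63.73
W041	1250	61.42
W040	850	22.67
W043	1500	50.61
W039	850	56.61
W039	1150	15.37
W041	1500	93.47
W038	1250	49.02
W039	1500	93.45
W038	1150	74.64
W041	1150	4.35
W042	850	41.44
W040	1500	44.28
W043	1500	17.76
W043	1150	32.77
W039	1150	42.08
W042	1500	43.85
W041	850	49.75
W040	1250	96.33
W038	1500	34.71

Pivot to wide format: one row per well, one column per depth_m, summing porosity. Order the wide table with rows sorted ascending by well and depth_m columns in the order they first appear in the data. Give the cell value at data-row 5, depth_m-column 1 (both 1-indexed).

With rows sorted ascending by well, row 5 is well=W042. depth_m columns in first-appearance order: 850, 1150, 1250, 1500; column 1 is 850.
Long rows with well=W042, depth_m=850: 99.55 + 41.44 = 140.99.

140.99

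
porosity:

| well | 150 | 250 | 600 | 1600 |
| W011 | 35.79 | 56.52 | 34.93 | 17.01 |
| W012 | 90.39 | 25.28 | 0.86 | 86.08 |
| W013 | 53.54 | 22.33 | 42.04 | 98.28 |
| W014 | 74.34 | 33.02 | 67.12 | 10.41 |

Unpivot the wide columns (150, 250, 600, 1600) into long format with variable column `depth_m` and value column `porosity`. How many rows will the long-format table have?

16

4 well values × 4 melted columns = 16 rows.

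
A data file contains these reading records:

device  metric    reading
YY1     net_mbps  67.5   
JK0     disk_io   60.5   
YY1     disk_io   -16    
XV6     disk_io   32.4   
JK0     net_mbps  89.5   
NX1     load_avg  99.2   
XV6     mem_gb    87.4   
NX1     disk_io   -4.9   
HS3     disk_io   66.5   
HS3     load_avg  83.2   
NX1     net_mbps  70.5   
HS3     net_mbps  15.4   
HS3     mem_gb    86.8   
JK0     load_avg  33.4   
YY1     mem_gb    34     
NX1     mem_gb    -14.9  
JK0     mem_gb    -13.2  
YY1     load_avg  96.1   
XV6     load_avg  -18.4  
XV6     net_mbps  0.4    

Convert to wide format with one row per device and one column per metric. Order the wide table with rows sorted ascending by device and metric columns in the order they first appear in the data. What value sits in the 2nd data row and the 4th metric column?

-13.2

With rows sorted ascending by device, row 2 is device=JK0. metric columns in first-appearance order: net_mbps, disk_io, load_avg, mem_gb; column 4 is mem_gb.
Long rows with device=JK0, metric=mem_gb: reading = -13.2.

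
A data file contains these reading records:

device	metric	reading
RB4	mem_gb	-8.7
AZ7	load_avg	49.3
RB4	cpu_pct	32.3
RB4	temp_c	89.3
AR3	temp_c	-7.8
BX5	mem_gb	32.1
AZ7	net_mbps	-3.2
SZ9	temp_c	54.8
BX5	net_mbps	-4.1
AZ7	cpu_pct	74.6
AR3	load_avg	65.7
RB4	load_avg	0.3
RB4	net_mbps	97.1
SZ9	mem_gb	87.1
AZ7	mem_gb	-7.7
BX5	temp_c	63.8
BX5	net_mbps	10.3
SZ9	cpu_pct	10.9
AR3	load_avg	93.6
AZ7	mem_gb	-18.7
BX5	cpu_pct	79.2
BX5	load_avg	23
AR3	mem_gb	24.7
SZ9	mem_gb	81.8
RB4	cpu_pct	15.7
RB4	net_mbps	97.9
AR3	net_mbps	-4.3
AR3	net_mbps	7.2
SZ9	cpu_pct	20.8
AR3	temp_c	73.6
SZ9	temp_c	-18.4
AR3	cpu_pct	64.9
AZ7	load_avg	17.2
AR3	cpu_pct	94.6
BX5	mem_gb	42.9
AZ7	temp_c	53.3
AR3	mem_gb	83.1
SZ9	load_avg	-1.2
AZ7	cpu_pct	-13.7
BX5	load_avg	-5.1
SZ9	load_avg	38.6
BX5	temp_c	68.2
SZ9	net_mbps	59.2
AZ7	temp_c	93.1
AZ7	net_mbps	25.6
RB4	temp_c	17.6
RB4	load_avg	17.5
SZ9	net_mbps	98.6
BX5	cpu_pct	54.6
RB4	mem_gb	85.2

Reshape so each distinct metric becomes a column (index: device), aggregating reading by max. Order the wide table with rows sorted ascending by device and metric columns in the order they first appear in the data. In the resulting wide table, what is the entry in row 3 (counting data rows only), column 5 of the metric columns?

10.3

With rows sorted ascending by device, row 3 is device=BX5. metric columns in first-appearance order: mem_gb, load_avg, cpu_pct, temp_c, net_mbps; column 5 is net_mbps.
Long rows with device=BX5, metric=net_mbps: max(-4.1, 10.3) = 10.3.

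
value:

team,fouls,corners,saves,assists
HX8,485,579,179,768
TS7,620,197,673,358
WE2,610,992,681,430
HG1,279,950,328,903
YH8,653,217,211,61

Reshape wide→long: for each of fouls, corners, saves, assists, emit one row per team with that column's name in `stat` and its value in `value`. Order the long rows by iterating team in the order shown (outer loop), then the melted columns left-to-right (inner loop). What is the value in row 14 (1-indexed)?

950

20 rows total (5 × 4). Row 14: index ⌊(14-1)/4⌋ = 3 into team → HG1; (14-1) mod 4 = 1 into the melted columns → corners.
So row 14 is (HG1, corners, 950); value = 950.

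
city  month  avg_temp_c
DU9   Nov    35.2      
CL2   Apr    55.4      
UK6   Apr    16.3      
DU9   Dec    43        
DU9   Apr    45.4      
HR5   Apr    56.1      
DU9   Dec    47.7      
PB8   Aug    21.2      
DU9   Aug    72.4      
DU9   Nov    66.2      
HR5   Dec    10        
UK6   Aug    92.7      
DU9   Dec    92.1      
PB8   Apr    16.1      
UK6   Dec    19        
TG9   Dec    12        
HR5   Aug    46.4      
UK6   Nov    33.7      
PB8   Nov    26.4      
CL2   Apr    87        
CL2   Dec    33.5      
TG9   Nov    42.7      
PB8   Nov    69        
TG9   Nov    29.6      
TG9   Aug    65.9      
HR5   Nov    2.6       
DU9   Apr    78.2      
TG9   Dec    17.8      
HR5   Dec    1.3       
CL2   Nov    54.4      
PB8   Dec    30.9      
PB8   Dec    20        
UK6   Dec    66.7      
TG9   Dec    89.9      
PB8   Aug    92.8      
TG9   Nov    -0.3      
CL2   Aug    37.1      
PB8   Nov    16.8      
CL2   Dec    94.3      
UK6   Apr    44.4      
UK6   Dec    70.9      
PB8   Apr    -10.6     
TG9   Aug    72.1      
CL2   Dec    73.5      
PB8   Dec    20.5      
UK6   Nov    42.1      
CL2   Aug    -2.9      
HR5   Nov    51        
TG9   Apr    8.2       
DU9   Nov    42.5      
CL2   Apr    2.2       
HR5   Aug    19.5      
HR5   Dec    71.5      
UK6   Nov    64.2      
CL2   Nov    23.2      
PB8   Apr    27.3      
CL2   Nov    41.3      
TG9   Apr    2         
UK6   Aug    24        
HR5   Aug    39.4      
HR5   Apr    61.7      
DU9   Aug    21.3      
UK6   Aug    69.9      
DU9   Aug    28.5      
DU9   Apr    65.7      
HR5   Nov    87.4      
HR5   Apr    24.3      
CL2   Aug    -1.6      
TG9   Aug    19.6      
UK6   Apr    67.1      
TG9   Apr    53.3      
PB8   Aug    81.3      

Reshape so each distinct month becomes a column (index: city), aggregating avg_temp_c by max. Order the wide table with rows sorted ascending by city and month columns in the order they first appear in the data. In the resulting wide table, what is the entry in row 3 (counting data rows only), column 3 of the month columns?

With rows sorted ascending by city, row 3 is city=HR5. month columns in first-appearance order: Nov, Apr, Dec, Aug; column 3 is Dec.
Long rows with city=HR5, month=Dec: max(10, 1.3, 71.5) = 71.5.

71.5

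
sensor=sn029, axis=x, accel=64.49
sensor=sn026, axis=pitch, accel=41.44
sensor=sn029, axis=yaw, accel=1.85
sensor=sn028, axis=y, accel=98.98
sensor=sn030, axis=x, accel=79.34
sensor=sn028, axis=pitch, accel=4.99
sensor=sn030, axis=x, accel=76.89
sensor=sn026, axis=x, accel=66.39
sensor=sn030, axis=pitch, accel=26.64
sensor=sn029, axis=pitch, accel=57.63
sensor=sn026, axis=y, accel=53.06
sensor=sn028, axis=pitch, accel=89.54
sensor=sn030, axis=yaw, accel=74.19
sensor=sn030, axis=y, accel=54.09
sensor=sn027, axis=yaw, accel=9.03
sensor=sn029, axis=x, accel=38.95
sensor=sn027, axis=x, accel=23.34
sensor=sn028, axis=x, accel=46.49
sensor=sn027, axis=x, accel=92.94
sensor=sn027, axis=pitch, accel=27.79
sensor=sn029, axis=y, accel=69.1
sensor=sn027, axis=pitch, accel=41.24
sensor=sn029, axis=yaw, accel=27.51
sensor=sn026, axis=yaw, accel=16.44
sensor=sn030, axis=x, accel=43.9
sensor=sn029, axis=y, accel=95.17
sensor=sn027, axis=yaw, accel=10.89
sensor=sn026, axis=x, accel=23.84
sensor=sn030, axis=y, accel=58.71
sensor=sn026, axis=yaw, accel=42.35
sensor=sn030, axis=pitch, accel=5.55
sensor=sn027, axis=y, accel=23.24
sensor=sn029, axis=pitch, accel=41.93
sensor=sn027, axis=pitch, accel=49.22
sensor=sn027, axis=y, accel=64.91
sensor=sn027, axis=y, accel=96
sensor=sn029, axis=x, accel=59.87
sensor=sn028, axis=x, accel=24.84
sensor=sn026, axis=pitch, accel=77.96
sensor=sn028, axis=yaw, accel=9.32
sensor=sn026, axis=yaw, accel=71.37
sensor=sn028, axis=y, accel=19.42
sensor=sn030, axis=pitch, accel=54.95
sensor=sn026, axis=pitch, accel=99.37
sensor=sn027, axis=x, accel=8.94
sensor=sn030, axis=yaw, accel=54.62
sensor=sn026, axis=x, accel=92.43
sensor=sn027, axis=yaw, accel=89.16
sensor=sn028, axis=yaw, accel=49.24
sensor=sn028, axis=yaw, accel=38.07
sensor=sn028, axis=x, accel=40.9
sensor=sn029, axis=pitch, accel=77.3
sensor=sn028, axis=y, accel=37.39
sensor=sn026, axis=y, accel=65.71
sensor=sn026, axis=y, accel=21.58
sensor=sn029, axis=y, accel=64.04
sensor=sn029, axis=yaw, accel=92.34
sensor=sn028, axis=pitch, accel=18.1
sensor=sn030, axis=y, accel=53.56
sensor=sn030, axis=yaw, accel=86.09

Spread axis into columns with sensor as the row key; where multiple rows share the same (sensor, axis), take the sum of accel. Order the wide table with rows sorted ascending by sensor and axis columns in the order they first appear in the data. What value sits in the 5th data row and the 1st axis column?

200.13

With rows sorted ascending by sensor, row 5 is sensor=sn030. axis columns in first-appearance order: x, pitch, yaw, y; column 1 is x.
Long rows with sensor=sn030, axis=x: 79.34 + 76.89 + 43.9 = 200.13.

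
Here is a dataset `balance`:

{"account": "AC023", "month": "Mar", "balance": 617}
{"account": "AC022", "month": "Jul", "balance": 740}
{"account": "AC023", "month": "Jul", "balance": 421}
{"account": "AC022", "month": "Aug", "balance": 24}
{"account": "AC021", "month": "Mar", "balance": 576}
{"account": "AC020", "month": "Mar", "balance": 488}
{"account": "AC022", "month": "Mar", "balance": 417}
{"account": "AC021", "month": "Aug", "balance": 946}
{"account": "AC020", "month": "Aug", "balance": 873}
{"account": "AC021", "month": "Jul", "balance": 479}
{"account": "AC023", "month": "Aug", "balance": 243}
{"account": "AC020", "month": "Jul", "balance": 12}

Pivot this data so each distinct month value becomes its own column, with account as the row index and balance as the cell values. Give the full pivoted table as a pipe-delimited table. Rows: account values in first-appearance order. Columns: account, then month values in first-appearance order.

| account | Mar | Jul | Aug |
| AC023 | 617 | 421 | 243 |
| AC022 | 417 | 740 | 24 |
| AC021 | 576 | 479 | 946 |
| AC020 | 488 | 12 | 873 |

Columns: account plus the 3 distinct month values (Mar, Jul, Aug).
For example, row AC023 column Mar takes balance=617 from the long row (AC023, Mar).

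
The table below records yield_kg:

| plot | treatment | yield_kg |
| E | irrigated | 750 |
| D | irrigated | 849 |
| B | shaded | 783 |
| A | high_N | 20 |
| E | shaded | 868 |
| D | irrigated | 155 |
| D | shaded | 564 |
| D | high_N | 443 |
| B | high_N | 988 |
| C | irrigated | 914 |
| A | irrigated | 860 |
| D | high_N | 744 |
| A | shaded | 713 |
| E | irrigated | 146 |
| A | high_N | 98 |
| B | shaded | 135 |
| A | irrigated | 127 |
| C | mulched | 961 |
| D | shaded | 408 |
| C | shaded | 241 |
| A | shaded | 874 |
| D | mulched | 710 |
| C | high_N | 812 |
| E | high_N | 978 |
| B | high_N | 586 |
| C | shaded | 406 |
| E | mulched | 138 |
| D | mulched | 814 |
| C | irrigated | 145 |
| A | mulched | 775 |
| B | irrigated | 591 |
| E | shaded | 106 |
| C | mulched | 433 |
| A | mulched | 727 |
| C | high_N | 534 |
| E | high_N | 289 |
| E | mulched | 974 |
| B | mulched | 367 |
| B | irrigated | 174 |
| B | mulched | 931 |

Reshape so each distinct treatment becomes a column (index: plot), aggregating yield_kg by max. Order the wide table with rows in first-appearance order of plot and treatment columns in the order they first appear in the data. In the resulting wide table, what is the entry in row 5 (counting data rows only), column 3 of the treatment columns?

812

With rows in first-appearance order of plot, row 5 is plot=C. treatment columns in first-appearance order: irrigated, shaded, high_N, mulched; column 3 is high_N.
Long rows with plot=C, treatment=high_N: max(812, 534) = 812.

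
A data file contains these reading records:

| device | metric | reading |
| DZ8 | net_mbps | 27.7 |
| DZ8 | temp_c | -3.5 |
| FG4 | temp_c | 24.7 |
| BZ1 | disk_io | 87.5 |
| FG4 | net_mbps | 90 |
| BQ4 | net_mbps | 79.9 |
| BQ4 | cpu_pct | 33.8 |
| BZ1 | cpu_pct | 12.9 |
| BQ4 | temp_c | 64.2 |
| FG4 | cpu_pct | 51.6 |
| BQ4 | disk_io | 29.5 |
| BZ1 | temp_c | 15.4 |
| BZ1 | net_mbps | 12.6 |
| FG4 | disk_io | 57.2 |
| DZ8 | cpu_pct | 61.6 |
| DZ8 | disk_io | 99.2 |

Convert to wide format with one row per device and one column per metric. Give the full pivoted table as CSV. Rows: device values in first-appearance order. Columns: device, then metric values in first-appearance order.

Columns: device plus the 4 distinct metric values (net_mbps, temp_c, disk_io, cpu_pct).
For example, row DZ8 column net_mbps takes reading=27.7 from the long row (DZ8, net_mbps).

device,net_mbps,temp_c,disk_io,cpu_pct
DZ8,27.7,-3.5,99.2,61.6
FG4,90,24.7,57.2,51.6
BZ1,12.6,15.4,87.5,12.9
BQ4,79.9,64.2,29.5,33.8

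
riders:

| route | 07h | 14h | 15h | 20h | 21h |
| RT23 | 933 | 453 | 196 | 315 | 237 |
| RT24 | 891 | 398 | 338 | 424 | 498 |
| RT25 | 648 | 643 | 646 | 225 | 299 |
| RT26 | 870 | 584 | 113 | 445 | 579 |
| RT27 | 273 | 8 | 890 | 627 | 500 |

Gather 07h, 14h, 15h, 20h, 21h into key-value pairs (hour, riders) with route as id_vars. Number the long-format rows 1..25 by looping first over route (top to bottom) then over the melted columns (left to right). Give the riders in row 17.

584

25 rows total (5 × 5). Row 17: index ⌊(17-1)/5⌋ = 3 into route → RT26; (17-1) mod 5 = 1 into the melted columns → 14h.
So row 17 is (RT26, 14h, 584); riders = 584.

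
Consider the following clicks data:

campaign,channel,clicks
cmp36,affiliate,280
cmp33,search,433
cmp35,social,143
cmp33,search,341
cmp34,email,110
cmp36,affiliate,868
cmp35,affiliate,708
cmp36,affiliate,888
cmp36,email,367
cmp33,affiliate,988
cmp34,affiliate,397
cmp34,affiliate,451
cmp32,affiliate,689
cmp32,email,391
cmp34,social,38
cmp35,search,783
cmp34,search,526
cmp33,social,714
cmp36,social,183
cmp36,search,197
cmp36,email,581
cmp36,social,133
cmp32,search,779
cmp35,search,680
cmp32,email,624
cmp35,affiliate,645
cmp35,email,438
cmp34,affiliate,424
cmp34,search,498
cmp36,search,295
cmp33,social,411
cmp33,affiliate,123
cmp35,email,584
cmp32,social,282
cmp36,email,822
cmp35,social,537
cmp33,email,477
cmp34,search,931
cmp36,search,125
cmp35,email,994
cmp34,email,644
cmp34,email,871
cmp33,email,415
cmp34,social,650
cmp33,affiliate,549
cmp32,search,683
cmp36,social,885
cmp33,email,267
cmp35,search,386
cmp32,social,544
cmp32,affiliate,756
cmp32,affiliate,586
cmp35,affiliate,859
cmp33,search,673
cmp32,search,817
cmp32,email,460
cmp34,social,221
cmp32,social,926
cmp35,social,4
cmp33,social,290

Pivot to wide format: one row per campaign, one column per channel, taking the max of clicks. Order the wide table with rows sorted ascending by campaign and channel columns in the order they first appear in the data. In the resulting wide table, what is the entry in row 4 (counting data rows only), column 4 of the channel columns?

With rows sorted ascending by campaign, row 4 is campaign=cmp35. channel columns in first-appearance order: affiliate, search, social, email; column 4 is email.
Long rows with campaign=cmp35, channel=email: max(438, 584, 994) = 994.

994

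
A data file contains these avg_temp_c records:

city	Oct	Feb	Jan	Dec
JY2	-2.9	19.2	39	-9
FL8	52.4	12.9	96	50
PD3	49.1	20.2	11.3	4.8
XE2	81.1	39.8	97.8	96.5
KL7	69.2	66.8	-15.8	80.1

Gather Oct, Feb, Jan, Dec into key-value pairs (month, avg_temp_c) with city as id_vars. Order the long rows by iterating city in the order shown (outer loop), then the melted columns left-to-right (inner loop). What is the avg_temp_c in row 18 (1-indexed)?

20 rows total (5 × 4). Row 18: index ⌊(18-1)/4⌋ = 4 into city → KL7; (18-1) mod 4 = 1 into the melted columns → Feb.
So row 18 is (KL7, Feb, 66.8); avg_temp_c = 66.8.

66.8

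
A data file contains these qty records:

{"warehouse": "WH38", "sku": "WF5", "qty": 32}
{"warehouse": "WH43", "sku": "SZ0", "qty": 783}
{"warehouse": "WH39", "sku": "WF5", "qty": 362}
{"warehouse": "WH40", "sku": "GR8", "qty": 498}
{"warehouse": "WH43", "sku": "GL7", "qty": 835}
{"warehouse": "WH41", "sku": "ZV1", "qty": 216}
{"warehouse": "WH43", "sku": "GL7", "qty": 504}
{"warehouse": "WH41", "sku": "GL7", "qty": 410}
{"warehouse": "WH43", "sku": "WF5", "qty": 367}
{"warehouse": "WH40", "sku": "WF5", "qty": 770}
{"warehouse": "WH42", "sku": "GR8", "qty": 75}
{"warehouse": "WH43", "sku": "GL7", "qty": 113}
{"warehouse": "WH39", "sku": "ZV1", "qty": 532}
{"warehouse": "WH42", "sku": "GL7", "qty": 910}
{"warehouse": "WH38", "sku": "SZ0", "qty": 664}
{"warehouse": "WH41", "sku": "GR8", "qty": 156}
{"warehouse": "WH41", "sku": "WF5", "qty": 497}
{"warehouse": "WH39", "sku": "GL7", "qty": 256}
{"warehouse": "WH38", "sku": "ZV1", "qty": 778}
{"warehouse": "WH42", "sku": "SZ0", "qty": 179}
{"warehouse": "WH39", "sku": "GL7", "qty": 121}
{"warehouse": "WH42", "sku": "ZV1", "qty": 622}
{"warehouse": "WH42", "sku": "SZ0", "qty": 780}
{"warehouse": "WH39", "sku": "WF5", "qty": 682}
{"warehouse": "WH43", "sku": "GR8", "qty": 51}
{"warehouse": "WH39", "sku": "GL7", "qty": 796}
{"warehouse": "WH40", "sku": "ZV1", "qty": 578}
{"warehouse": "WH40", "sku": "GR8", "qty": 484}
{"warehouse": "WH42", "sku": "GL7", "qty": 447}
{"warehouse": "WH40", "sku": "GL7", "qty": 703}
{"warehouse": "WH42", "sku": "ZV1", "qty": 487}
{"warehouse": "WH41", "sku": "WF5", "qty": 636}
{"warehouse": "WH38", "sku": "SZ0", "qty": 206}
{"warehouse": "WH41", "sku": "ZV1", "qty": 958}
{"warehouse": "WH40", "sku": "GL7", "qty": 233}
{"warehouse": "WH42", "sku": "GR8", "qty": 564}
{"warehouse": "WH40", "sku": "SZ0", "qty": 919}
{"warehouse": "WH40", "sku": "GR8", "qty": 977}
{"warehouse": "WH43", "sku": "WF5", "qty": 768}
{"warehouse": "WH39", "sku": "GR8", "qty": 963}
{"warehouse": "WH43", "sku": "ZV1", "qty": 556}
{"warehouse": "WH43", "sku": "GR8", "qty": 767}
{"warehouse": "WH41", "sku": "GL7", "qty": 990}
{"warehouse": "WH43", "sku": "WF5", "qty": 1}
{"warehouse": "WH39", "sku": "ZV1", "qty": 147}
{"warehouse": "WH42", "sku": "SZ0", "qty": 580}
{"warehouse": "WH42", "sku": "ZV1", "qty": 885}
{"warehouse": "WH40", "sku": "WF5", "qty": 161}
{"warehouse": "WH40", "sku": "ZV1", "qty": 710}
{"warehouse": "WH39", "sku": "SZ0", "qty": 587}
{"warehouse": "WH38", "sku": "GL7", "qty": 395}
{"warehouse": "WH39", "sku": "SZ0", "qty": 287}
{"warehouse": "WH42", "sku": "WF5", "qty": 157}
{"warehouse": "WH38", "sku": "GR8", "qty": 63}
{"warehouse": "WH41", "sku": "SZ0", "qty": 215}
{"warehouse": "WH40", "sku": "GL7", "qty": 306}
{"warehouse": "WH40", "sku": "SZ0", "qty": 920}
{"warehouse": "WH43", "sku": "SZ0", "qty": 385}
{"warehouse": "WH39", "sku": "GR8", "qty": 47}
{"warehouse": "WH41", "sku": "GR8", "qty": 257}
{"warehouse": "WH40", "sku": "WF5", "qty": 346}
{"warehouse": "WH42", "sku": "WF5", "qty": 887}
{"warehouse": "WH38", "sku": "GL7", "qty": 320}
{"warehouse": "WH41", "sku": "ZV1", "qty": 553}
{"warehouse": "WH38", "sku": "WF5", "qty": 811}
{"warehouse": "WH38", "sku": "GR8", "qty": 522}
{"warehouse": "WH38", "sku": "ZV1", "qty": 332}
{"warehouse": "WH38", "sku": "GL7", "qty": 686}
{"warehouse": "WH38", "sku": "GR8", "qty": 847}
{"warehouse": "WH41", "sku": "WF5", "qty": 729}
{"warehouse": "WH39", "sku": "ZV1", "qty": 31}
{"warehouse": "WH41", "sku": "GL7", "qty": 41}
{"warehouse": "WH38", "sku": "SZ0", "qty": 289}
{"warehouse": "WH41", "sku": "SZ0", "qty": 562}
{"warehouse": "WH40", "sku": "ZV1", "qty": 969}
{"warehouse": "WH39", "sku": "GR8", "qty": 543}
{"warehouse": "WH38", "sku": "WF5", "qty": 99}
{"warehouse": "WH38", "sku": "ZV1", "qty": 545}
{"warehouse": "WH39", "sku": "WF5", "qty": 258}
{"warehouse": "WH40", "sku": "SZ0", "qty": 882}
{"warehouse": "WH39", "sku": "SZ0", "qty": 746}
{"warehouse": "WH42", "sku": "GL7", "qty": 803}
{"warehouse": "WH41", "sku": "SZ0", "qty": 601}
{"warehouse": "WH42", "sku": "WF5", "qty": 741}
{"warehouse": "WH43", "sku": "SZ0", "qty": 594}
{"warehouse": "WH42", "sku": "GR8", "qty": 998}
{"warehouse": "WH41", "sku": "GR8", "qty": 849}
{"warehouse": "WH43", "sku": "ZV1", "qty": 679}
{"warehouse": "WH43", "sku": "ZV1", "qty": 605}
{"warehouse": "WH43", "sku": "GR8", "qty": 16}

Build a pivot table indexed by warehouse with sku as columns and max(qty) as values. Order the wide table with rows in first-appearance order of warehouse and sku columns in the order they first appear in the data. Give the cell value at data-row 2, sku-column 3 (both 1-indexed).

With rows in first-appearance order of warehouse, row 2 is warehouse=WH43. sku columns in first-appearance order: WF5, SZ0, GR8, GL7, ZV1; column 3 is GR8.
Long rows with warehouse=WH43, sku=GR8: max(51, 767, 16) = 767.

767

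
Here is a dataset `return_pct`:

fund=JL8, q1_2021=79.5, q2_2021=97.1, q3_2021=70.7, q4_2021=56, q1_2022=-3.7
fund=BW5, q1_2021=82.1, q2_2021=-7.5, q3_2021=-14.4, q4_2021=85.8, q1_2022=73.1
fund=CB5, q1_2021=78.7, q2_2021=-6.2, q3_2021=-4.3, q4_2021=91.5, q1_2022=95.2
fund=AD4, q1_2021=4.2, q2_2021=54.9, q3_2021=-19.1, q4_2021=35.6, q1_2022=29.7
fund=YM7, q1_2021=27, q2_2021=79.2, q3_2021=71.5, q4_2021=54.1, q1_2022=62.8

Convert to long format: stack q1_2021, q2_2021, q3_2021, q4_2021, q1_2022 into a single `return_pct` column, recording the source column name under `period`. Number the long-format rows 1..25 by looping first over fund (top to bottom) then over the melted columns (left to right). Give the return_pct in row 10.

25 rows total (5 × 5). Row 10: index ⌊(10-1)/5⌋ = 1 into fund → BW5; (10-1) mod 5 = 4 into the melted columns → q1_2022.
So row 10 is (BW5, q1_2022, 73.1); return_pct = 73.1.

73.1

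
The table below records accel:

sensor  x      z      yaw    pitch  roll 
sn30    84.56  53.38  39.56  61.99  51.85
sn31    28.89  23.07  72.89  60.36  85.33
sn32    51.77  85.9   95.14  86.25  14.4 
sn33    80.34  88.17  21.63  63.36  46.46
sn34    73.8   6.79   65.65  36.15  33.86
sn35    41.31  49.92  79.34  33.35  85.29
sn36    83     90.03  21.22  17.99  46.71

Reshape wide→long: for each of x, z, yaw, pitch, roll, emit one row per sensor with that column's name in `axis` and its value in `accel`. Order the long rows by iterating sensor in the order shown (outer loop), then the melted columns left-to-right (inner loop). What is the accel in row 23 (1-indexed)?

35 rows total (7 × 5). Row 23: index ⌊(23-1)/5⌋ = 4 into sensor → sn34; (23-1) mod 5 = 2 into the melted columns → yaw.
So row 23 is (sn34, yaw, 65.65); accel = 65.65.

65.65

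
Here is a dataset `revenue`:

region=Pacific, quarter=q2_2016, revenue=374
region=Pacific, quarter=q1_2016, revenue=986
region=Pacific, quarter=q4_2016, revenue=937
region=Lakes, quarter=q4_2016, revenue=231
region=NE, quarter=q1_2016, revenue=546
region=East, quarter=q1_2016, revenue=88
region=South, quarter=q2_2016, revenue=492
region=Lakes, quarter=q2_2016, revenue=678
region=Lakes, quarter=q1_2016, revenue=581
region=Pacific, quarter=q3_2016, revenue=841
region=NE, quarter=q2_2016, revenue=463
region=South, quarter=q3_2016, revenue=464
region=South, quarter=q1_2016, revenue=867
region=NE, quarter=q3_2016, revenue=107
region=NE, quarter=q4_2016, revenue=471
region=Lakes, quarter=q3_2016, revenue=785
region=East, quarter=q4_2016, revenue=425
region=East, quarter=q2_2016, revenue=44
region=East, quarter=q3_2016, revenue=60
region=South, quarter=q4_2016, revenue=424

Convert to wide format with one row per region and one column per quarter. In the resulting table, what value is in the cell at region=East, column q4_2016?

Wide layout: rows indexed by region, columns are the 4 distinct quarter values (q2_2016, q1_2016, q4_2016, q3_2016).
Cell (region=East, quarter=q4_2016) draws from the long row where region=East and quarter=q4_2016, which has revenue=425.

425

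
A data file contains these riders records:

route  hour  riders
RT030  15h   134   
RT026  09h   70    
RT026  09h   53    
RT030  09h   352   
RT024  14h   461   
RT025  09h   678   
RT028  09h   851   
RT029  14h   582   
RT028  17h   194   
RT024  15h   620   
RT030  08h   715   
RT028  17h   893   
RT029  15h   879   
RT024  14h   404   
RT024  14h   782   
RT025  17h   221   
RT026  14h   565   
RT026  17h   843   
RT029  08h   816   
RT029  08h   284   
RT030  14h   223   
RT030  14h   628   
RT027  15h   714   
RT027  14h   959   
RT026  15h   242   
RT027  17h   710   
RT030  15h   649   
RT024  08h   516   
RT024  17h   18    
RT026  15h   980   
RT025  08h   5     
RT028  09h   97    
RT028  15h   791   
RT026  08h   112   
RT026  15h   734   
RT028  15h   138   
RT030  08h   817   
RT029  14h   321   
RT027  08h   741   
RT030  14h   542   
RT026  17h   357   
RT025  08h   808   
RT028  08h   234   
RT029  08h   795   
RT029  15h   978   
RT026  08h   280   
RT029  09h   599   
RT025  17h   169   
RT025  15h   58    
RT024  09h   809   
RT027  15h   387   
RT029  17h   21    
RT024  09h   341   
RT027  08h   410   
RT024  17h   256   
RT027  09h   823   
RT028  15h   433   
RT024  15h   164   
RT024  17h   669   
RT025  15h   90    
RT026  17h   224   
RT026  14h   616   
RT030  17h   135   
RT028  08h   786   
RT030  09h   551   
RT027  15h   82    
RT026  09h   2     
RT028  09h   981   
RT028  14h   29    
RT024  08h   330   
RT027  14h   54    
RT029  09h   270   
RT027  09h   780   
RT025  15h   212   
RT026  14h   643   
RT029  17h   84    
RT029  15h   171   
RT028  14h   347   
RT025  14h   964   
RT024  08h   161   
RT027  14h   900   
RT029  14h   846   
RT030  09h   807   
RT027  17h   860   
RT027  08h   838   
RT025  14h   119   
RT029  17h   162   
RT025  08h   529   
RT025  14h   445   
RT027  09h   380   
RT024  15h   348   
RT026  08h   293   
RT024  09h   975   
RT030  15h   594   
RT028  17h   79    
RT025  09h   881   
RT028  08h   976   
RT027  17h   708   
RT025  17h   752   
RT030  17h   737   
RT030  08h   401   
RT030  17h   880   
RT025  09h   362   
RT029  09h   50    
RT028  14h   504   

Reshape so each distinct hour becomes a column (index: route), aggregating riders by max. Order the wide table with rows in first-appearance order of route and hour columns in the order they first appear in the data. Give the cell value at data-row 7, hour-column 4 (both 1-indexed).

860

With rows in first-appearance order of route, row 7 is route=RT027. hour columns in first-appearance order: 15h, 09h, 14h, 17h, 08h; column 4 is 17h.
Long rows with route=RT027, hour=17h: max(710, 860, 708) = 860.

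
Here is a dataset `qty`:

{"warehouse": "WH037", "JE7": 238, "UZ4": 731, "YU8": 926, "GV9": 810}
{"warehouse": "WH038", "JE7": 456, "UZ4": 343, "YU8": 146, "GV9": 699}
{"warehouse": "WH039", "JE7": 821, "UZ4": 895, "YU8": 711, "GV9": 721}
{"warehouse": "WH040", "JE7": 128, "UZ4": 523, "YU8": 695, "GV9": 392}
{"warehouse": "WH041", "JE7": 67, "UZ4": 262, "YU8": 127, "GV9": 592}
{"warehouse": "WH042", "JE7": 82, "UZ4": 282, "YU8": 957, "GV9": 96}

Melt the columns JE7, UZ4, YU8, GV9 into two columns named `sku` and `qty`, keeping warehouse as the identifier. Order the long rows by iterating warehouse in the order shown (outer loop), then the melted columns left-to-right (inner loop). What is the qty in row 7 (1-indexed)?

146

24 rows total (6 × 4). Row 7: index ⌊(7-1)/4⌋ = 1 into warehouse → WH038; (7-1) mod 4 = 2 into the melted columns → YU8.
So row 7 is (WH038, YU8, 146); qty = 146.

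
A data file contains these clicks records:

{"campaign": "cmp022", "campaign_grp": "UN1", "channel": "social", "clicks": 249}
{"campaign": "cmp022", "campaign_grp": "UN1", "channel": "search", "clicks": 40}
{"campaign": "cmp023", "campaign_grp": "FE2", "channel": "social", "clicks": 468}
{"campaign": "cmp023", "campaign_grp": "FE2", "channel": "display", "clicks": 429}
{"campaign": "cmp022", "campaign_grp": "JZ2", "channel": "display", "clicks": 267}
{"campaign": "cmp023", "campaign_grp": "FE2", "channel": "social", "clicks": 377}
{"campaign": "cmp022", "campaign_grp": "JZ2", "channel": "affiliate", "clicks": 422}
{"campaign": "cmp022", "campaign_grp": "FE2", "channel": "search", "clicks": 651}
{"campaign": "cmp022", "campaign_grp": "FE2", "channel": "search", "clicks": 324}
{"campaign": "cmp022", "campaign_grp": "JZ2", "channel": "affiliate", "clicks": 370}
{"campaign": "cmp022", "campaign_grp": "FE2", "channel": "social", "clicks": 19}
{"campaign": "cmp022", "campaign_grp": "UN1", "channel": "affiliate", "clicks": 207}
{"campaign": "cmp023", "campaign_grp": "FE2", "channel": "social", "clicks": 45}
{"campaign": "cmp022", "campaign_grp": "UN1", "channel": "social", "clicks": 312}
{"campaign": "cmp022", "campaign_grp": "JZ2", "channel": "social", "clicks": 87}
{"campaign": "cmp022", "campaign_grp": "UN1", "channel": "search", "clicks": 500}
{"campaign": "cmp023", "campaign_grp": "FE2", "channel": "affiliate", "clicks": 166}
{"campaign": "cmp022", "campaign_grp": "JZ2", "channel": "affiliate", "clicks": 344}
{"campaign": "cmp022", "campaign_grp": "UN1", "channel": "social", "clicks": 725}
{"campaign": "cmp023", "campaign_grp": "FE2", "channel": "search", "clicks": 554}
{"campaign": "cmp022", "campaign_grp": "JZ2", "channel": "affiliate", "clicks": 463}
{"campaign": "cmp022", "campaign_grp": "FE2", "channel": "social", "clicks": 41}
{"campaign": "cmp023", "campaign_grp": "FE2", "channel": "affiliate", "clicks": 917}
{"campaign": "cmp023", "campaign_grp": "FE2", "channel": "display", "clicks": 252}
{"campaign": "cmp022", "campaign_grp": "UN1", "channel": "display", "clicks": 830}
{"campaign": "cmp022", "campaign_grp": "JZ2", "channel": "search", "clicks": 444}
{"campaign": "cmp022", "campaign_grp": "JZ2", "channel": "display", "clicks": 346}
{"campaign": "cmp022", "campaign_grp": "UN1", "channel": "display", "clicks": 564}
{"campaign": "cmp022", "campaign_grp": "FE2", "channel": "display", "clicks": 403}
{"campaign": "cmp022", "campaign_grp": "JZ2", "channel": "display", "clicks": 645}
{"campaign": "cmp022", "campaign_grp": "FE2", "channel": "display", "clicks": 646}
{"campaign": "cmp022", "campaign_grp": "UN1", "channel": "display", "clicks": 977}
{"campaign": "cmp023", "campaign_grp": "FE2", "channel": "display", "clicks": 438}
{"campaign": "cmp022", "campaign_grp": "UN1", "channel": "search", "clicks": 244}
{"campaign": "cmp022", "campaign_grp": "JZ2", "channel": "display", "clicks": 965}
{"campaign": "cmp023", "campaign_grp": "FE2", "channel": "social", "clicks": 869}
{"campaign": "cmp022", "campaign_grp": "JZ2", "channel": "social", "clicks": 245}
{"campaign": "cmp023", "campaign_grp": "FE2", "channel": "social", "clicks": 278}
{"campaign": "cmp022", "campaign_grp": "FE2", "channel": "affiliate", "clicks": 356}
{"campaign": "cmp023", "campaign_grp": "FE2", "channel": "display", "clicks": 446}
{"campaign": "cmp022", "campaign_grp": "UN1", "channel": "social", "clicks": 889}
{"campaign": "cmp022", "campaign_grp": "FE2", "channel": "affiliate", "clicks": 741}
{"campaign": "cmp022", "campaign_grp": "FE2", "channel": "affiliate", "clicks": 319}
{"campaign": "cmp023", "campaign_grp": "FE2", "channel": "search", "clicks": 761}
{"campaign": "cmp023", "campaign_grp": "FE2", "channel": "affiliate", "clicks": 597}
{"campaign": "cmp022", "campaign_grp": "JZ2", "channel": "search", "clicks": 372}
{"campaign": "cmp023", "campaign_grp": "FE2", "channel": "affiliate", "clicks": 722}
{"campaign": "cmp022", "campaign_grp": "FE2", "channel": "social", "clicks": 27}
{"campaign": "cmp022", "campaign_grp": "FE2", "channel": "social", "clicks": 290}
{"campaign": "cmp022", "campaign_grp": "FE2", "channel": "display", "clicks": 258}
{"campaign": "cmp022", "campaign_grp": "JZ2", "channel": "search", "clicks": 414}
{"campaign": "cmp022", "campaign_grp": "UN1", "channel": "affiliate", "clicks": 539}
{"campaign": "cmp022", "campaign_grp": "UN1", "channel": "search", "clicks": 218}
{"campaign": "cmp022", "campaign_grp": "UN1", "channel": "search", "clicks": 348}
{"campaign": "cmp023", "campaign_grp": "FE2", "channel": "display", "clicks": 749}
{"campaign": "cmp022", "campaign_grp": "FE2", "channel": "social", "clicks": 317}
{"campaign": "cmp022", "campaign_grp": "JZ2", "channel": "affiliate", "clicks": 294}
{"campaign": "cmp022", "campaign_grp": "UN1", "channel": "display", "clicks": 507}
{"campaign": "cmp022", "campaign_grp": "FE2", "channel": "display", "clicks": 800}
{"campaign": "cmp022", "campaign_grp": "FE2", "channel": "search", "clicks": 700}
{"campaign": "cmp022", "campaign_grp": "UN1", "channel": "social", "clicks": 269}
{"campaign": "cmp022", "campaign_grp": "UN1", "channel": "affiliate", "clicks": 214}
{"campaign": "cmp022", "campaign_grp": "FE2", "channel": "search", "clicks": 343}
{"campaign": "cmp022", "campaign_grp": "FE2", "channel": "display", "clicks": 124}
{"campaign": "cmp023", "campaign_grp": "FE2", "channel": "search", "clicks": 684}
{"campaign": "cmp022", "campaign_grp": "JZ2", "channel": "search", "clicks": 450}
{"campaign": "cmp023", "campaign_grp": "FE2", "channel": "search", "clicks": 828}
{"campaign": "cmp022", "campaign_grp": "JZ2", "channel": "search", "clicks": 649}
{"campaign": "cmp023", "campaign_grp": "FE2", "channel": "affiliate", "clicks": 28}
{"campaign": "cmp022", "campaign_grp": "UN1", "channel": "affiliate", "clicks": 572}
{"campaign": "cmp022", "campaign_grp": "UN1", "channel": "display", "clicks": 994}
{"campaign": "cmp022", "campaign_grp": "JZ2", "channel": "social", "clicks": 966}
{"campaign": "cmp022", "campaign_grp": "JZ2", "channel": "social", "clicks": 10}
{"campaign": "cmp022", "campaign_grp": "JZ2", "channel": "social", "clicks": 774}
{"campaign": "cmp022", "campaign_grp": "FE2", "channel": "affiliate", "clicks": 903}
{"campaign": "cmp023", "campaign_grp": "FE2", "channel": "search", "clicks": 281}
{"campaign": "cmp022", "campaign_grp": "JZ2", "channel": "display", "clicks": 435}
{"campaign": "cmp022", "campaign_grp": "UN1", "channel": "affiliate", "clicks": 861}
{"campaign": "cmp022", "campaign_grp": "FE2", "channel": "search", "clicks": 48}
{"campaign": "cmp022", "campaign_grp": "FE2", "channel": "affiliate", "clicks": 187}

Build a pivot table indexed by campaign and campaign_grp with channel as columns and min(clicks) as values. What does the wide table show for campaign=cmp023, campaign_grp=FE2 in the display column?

252

Rows with campaign=cmp023, campaign_grp=FE2 and channel=display: clicks values are 429, 252, 438, 446, 749.
min(429, 252, 438, 446, 749) = 252.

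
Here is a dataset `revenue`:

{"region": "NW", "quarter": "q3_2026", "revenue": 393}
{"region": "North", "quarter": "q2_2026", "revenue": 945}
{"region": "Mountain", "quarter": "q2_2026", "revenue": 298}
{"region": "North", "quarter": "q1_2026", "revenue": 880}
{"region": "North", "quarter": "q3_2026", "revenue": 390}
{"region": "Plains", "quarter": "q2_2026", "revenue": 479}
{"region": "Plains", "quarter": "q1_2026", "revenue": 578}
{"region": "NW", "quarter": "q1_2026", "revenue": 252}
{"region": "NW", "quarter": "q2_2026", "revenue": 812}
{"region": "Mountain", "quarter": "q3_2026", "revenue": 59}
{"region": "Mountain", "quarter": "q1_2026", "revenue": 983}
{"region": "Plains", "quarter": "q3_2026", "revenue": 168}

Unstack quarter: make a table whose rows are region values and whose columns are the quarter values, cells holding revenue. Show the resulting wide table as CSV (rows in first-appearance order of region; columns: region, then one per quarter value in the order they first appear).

Columns: region plus the 3 distinct quarter values (q3_2026, q2_2026, q1_2026).
For example, row NW column q3_2026 takes revenue=393 from the long row (NW, q3_2026).

region,q3_2026,q2_2026,q1_2026
NW,393,812,252
North,390,945,880
Mountain,59,298,983
Plains,168,479,578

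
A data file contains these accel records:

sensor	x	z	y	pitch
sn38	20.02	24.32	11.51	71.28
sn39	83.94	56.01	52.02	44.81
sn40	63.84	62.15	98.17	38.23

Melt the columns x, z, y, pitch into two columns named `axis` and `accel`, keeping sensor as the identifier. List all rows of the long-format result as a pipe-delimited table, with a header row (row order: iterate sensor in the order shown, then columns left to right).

Each (sensor, column) pair becomes one row: 3 × 4 = 12 rows.
For example, (sn38, x) → accel=20.02.

| sensor | axis | accel |
| sn38 | x | 20.02 |
| sn38 | z | 24.32 |
| sn38 | y | 11.51 |
| sn38 | pitch | 71.28 |
| sn39 | x | 83.94 |
| sn39 | z | 56.01 |
| sn39 | y | 52.02 |
| sn39 | pitch | 44.81 |
| sn40 | x | 63.84 |
| sn40 | z | 62.15 |
| sn40 | y | 98.17 |
| sn40 | pitch | 38.23 |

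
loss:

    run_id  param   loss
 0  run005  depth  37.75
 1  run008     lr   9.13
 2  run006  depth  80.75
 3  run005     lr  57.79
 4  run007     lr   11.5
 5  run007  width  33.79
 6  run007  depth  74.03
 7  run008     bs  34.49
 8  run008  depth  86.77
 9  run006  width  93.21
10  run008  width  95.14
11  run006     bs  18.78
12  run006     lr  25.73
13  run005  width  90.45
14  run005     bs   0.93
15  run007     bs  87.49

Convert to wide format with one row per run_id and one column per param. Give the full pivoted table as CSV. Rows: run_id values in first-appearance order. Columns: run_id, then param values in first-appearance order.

Columns: run_id plus the 4 distinct param values (depth, lr, width, bs).
For example, row run005 column depth takes loss=37.75 from the long row (run005, depth).

run_id,depth,lr,width,bs
run005,37.75,57.79,90.45,0.93
run008,86.77,9.13,95.14,34.49
run006,80.75,25.73,93.21,18.78
run007,74.03,11.5,33.79,87.49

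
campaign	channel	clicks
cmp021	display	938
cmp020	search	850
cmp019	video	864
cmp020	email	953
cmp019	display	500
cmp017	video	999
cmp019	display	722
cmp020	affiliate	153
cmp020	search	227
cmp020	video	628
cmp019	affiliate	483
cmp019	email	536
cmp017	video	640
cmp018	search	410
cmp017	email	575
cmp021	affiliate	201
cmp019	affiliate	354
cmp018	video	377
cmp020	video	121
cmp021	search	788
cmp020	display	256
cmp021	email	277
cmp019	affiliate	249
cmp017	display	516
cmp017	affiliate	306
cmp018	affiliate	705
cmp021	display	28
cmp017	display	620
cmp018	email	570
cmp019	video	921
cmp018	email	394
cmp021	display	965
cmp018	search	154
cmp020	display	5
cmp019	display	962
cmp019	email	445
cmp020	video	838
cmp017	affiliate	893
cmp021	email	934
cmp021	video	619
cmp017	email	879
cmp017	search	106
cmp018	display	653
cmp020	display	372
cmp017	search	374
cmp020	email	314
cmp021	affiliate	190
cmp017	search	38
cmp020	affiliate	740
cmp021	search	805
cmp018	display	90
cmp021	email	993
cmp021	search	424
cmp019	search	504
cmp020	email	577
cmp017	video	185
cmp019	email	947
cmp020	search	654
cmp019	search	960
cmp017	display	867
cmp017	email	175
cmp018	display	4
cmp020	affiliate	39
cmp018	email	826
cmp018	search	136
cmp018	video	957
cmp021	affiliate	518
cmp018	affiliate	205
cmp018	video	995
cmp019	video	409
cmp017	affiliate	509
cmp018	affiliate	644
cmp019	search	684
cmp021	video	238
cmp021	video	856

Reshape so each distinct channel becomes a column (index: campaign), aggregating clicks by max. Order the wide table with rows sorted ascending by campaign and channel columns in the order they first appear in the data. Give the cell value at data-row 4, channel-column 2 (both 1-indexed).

850

With rows sorted ascending by campaign, row 4 is campaign=cmp020. channel columns in first-appearance order: display, search, video, email, affiliate; column 2 is search.
Long rows with campaign=cmp020, channel=search: max(850, 227, 654) = 850.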